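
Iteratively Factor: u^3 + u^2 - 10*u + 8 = (u - 1)*(u^2 + 2*u - 8) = (u - 2)*(u - 1)*(u + 4)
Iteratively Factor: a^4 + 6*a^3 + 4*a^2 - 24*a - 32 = (a - 2)*(a^3 + 8*a^2 + 20*a + 16) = (a - 2)*(a + 4)*(a^2 + 4*a + 4) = (a - 2)*(a + 2)*(a + 4)*(a + 2)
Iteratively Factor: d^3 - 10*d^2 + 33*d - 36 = (d - 4)*(d^2 - 6*d + 9) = (d - 4)*(d - 3)*(d - 3)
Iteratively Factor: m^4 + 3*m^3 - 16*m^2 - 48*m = (m + 4)*(m^3 - m^2 - 12*m) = (m + 3)*(m + 4)*(m^2 - 4*m) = (m - 4)*(m + 3)*(m + 4)*(m)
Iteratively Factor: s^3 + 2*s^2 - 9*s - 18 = (s + 2)*(s^2 - 9) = (s - 3)*(s + 2)*(s + 3)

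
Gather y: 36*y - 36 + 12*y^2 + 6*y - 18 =12*y^2 + 42*y - 54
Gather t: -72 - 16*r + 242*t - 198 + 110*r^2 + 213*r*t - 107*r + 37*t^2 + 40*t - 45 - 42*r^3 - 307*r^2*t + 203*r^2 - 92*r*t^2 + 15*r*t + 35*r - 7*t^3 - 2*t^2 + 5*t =-42*r^3 + 313*r^2 - 88*r - 7*t^3 + t^2*(35 - 92*r) + t*(-307*r^2 + 228*r + 287) - 315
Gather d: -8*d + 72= 72 - 8*d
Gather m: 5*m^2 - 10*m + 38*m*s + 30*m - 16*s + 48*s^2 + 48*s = 5*m^2 + m*(38*s + 20) + 48*s^2 + 32*s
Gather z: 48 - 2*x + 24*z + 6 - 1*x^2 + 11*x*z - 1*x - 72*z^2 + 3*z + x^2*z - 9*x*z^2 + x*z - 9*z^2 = -x^2 - 3*x + z^2*(-9*x - 81) + z*(x^2 + 12*x + 27) + 54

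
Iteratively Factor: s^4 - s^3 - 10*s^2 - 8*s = (s + 2)*(s^3 - 3*s^2 - 4*s) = (s + 1)*(s + 2)*(s^2 - 4*s) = s*(s + 1)*(s + 2)*(s - 4)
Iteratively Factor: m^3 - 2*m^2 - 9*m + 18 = (m + 3)*(m^2 - 5*m + 6) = (m - 3)*(m + 3)*(m - 2)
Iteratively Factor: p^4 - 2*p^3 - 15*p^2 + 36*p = (p)*(p^3 - 2*p^2 - 15*p + 36) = p*(p + 4)*(p^2 - 6*p + 9) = p*(p - 3)*(p + 4)*(p - 3)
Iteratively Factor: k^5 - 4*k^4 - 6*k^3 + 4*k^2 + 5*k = (k)*(k^4 - 4*k^3 - 6*k^2 + 4*k + 5) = k*(k - 1)*(k^3 - 3*k^2 - 9*k - 5) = k*(k - 1)*(k + 1)*(k^2 - 4*k - 5) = k*(k - 5)*(k - 1)*(k + 1)*(k + 1)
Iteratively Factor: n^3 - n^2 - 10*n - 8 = (n + 2)*(n^2 - 3*n - 4) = (n + 1)*(n + 2)*(n - 4)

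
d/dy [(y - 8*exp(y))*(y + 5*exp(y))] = -3*y*exp(y) + 2*y - 80*exp(2*y) - 3*exp(y)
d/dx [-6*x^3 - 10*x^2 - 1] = 2*x*(-9*x - 10)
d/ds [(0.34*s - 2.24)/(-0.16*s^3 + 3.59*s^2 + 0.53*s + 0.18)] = (0.1088*s^3 - 2.2958*s^2 + 16.0832*s + 1.2484)/(0.0256*s^6 - 1.1488*s^5 + 12.7185*s^4 + 3.7478*s^3 + 1.5733*s^2 + 0.1908*s + 0.0324)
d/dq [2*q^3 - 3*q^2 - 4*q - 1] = 6*q^2 - 6*q - 4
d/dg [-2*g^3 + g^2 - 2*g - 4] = -6*g^2 + 2*g - 2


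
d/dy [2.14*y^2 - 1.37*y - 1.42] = 4.28*y - 1.37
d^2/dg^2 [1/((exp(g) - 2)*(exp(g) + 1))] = (4*exp(3*g) - 3*exp(2*g) + 9*exp(g) - 2)*exp(g)/(exp(6*g) - 3*exp(5*g) - 3*exp(4*g) + 11*exp(3*g) + 6*exp(2*g) - 12*exp(g) - 8)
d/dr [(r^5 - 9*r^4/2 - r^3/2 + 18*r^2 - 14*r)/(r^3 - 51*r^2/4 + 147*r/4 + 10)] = 4*(8*r^7 - 171*r^6 + 1047*r^5 - 1831*r^4 - 755*r^3 + 1872*r^2 + 1440*r - 560)/(16*r^6 - 408*r^5 + 3777*r^4 - 14674*r^3 + 17529*r^2 + 11760*r + 1600)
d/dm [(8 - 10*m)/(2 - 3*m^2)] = 2*(-15*m^2 + 24*m - 10)/(9*m^4 - 12*m^2 + 4)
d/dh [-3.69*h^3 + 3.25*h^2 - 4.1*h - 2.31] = -11.07*h^2 + 6.5*h - 4.1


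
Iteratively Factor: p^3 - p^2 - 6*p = (p)*(p^2 - p - 6) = p*(p - 3)*(p + 2)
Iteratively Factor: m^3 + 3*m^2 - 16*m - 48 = (m + 3)*(m^2 - 16) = (m + 3)*(m + 4)*(m - 4)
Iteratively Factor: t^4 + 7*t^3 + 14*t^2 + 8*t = (t + 1)*(t^3 + 6*t^2 + 8*t) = (t + 1)*(t + 2)*(t^2 + 4*t) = (t + 1)*(t + 2)*(t + 4)*(t)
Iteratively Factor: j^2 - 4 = (j - 2)*(j + 2)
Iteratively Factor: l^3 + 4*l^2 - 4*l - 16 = (l + 4)*(l^2 - 4) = (l - 2)*(l + 4)*(l + 2)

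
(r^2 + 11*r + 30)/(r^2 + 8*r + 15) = (r + 6)/(r + 3)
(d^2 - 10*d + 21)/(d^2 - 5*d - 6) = (-d^2 + 10*d - 21)/(-d^2 + 5*d + 6)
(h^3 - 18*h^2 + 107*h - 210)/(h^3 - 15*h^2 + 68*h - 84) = (h - 5)/(h - 2)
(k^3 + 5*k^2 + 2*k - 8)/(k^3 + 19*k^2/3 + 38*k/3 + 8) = 3*(k^2 + 3*k - 4)/(3*k^2 + 13*k + 12)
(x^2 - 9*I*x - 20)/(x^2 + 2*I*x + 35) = (x - 4*I)/(x + 7*I)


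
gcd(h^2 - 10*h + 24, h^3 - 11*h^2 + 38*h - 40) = h - 4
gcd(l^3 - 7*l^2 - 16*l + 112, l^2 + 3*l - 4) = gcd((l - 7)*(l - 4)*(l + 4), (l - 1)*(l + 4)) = l + 4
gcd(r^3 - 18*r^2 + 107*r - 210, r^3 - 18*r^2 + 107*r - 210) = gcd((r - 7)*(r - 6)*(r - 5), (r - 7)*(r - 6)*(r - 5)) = r^3 - 18*r^2 + 107*r - 210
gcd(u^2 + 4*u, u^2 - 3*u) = u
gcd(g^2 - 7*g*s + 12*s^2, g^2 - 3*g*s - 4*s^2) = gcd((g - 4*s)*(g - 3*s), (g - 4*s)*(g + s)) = -g + 4*s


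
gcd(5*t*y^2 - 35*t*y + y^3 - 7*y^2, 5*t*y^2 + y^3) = 5*t*y + y^2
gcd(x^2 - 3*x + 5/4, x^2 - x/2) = x - 1/2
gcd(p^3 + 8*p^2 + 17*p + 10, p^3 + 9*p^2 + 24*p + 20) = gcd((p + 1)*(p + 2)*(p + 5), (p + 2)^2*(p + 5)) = p^2 + 7*p + 10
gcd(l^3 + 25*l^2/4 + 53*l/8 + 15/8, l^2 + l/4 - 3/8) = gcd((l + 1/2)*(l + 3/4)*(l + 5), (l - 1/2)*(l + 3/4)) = l + 3/4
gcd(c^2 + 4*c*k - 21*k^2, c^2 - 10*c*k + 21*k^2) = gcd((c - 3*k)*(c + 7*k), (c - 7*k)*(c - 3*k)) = c - 3*k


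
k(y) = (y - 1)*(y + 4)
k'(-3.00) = -3.00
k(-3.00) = -4.00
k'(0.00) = 3.00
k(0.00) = -4.00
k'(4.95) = 12.90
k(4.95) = 35.35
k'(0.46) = 3.92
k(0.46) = -2.41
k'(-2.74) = -2.48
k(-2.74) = -4.71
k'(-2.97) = -2.94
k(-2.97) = -4.09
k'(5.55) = 14.10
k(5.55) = 43.45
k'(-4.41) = -5.82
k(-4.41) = 2.22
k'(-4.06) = -5.12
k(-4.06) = 0.30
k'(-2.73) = -2.46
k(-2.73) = -4.74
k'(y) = 2*y + 3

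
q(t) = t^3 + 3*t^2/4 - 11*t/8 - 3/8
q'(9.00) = 255.12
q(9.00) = 777.00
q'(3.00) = 30.12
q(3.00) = 29.25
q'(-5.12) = 69.59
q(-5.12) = -107.89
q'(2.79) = 26.16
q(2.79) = 23.34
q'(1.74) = 10.32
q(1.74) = 4.77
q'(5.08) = 83.66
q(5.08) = 143.09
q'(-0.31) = -1.55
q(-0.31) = 0.09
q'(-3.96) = 39.73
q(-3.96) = -45.27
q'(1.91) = 12.43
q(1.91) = 6.70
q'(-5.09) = 68.71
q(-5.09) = -105.82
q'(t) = 3*t^2 + 3*t/2 - 11/8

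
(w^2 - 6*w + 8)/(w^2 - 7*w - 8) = (-w^2 + 6*w - 8)/(-w^2 + 7*w + 8)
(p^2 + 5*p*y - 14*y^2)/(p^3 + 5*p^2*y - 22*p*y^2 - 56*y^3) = (-p + 2*y)/(-p^2 + 2*p*y + 8*y^2)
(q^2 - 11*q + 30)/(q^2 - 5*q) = (q - 6)/q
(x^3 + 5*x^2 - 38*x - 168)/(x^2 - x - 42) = (-x^3 - 5*x^2 + 38*x + 168)/(-x^2 + x + 42)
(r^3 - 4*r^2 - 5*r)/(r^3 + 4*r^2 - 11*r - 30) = r*(r^2 - 4*r - 5)/(r^3 + 4*r^2 - 11*r - 30)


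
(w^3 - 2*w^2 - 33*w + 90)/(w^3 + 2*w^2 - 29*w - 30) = (w - 3)/(w + 1)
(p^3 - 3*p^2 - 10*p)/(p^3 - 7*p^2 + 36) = p*(p - 5)/(p^2 - 9*p + 18)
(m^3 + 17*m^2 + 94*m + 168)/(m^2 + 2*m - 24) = (m^2 + 11*m + 28)/(m - 4)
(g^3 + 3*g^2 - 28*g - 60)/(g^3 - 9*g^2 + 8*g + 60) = (g + 6)/(g - 6)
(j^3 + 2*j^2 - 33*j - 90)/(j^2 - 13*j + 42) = (j^2 + 8*j + 15)/(j - 7)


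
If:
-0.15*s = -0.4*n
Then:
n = 0.375*s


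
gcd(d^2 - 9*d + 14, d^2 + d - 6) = d - 2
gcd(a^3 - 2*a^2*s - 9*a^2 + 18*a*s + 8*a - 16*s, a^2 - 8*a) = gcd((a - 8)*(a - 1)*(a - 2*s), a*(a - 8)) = a - 8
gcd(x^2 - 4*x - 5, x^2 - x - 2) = x + 1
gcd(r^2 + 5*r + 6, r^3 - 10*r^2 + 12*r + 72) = r + 2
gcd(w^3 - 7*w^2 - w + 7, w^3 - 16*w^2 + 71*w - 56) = w^2 - 8*w + 7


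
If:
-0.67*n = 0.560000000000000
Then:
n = -0.84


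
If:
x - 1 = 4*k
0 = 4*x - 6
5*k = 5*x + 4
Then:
No Solution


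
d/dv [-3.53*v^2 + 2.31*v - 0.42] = 2.31 - 7.06*v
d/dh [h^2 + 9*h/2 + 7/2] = 2*h + 9/2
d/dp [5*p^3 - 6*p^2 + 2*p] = 15*p^2 - 12*p + 2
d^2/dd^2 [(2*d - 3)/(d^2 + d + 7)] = 2*((1 - 6*d)*(d^2 + d + 7) + (2*d - 3)*(2*d + 1)^2)/(d^2 + d + 7)^3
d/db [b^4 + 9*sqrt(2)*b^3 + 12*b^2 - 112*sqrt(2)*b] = 4*b^3 + 27*sqrt(2)*b^2 + 24*b - 112*sqrt(2)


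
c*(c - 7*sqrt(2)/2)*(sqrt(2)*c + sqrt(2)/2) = sqrt(2)*c^3 - 7*c^2 + sqrt(2)*c^2/2 - 7*c/2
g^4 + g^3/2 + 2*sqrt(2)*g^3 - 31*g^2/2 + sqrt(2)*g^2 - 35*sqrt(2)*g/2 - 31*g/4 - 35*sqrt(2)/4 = (g - 5*sqrt(2)/2)*(g + 7*sqrt(2)/2)*(sqrt(2)*g/2 + 1)*(sqrt(2)*g + sqrt(2)/2)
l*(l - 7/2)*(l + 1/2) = l^3 - 3*l^2 - 7*l/4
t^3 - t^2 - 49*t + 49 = (t - 7)*(t - 1)*(t + 7)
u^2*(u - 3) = u^3 - 3*u^2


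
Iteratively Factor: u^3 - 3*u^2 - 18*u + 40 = (u - 5)*(u^2 + 2*u - 8) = (u - 5)*(u + 4)*(u - 2)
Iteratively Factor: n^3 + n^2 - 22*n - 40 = (n - 5)*(n^2 + 6*n + 8) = (n - 5)*(n + 4)*(n + 2)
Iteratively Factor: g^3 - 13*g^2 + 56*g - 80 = (g - 4)*(g^2 - 9*g + 20) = (g - 5)*(g - 4)*(g - 4)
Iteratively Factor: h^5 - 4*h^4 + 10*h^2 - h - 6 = (h + 1)*(h^4 - 5*h^3 + 5*h^2 + 5*h - 6) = (h + 1)^2*(h^3 - 6*h^2 + 11*h - 6) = (h - 1)*(h + 1)^2*(h^2 - 5*h + 6) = (h - 2)*(h - 1)*(h + 1)^2*(h - 3)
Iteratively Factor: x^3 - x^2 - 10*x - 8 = (x + 2)*(x^2 - 3*x - 4) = (x - 4)*(x + 2)*(x + 1)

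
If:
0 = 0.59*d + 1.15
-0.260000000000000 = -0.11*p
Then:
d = -1.95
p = 2.36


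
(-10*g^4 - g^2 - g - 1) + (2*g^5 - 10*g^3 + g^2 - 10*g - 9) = 2*g^5 - 10*g^4 - 10*g^3 - 11*g - 10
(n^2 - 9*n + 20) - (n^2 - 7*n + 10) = 10 - 2*n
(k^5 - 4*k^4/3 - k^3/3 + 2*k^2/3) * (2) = 2*k^5 - 8*k^4/3 - 2*k^3/3 + 4*k^2/3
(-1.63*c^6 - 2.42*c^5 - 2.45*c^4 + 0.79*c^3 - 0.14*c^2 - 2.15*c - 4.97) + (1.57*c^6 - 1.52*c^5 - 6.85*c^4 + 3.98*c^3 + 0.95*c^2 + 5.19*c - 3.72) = -0.0599999999999998*c^6 - 3.94*c^5 - 9.3*c^4 + 4.77*c^3 + 0.81*c^2 + 3.04*c - 8.69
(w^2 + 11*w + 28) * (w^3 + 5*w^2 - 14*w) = w^5 + 16*w^4 + 69*w^3 - 14*w^2 - 392*w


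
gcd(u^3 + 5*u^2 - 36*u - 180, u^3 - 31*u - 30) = u^2 - u - 30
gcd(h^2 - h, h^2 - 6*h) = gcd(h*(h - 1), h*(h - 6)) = h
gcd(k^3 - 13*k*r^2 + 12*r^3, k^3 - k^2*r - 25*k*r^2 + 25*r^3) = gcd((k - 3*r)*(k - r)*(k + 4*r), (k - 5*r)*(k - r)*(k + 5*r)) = -k + r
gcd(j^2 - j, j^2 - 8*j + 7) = j - 1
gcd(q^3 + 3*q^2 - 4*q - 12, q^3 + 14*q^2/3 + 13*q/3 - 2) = q^2 + 5*q + 6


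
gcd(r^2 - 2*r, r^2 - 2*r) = r^2 - 2*r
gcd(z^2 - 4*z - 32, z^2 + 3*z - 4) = z + 4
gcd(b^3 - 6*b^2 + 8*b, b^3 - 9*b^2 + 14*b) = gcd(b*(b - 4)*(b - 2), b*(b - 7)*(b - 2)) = b^2 - 2*b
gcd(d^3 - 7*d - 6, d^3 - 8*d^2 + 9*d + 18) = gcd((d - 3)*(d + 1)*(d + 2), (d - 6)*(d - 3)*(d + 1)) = d^2 - 2*d - 3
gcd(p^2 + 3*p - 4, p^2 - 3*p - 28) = p + 4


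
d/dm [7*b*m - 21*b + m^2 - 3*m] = 7*b + 2*m - 3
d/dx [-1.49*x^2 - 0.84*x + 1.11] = -2.98*x - 0.84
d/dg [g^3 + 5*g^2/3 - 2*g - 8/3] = 3*g^2 + 10*g/3 - 2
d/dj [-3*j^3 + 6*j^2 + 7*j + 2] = -9*j^2 + 12*j + 7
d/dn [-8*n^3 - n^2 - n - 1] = -24*n^2 - 2*n - 1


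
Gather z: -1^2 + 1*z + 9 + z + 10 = 2*z + 18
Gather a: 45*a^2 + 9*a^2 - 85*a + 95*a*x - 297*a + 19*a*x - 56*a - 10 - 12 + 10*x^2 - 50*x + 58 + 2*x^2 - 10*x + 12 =54*a^2 + a*(114*x - 438) + 12*x^2 - 60*x + 48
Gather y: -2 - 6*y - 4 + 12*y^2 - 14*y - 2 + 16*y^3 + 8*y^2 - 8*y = 16*y^3 + 20*y^2 - 28*y - 8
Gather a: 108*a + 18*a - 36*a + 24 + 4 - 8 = 90*a + 20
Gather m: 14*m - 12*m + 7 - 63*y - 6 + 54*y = 2*m - 9*y + 1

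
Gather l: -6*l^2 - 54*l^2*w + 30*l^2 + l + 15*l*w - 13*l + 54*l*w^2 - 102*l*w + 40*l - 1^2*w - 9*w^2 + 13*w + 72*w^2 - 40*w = l^2*(24 - 54*w) + l*(54*w^2 - 87*w + 28) + 63*w^2 - 28*w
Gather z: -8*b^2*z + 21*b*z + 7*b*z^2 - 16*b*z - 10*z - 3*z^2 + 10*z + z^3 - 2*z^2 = z^3 + z^2*(7*b - 5) + z*(-8*b^2 + 5*b)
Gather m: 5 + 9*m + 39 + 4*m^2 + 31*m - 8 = 4*m^2 + 40*m + 36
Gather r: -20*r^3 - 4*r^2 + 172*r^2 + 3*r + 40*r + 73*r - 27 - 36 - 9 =-20*r^3 + 168*r^2 + 116*r - 72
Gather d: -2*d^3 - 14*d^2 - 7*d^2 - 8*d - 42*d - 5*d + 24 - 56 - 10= -2*d^3 - 21*d^2 - 55*d - 42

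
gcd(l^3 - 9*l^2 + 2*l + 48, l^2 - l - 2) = 1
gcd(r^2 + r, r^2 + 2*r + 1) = r + 1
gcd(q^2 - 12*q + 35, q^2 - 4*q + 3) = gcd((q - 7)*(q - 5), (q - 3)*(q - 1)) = 1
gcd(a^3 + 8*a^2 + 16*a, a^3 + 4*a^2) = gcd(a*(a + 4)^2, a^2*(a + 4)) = a^2 + 4*a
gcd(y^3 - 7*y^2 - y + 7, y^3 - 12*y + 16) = 1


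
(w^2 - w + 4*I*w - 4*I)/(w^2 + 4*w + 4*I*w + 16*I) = (w - 1)/(w + 4)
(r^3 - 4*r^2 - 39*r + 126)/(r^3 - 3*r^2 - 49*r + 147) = (r + 6)/(r + 7)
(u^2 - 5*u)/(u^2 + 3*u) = (u - 5)/(u + 3)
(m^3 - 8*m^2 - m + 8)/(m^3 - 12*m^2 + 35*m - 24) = (m + 1)/(m - 3)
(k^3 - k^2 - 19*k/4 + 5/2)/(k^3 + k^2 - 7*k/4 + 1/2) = (2*k - 5)/(2*k - 1)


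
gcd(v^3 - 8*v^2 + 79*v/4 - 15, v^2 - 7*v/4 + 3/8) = v - 3/2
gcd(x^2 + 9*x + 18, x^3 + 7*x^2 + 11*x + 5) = 1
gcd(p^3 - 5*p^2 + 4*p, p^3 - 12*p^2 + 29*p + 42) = 1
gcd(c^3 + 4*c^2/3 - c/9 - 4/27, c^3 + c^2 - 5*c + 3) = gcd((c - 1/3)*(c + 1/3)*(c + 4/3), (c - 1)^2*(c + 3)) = 1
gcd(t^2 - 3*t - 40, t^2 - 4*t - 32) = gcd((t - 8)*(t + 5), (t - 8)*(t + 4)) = t - 8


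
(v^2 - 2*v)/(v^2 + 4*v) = (v - 2)/(v + 4)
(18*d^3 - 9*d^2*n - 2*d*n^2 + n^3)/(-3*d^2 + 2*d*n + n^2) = (-6*d^2 + 5*d*n - n^2)/(d - n)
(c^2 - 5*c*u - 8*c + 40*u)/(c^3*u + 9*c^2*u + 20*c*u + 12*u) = (c^2 - 5*c*u - 8*c + 40*u)/(u*(c^3 + 9*c^2 + 20*c + 12))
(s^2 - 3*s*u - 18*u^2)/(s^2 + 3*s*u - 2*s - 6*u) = (s - 6*u)/(s - 2)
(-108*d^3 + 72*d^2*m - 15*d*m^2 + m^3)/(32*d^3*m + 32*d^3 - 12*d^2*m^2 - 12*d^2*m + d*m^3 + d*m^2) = (-108*d^3 + 72*d^2*m - 15*d*m^2 + m^3)/(d*(32*d^2*m + 32*d^2 - 12*d*m^2 - 12*d*m + m^3 + m^2))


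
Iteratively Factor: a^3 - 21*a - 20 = (a + 4)*(a^2 - 4*a - 5) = (a + 1)*(a + 4)*(a - 5)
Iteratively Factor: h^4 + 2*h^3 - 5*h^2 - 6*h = (h + 1)*(h^3 + h^2 - 6*h) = (h + 1)*(h + 3)*(h^2 - 2*h) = h*(h + 1)*(h + 3)*(h - 2)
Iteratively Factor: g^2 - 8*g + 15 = (g - 3)*(g - 5)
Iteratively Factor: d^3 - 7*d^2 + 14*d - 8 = (d - 2)*(d^2 - 5*d + 4) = (d - 4)*(d - 2)*(d - 1)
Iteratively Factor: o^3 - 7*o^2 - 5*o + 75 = (o - 5)*(o^2 - 2*o - 15) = (o - 5)*(o + 3)*(o - 5)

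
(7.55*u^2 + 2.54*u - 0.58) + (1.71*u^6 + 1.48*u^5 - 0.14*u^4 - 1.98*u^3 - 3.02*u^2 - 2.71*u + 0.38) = 1.71*u^6 + 1.48*u^5 - 0.14*u^4 - 1.98*u^3 + 4.53*u^2 - 0.17*u - 0.2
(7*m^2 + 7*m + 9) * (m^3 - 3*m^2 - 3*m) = 7*m^5 - 14*m^4 - 33*m^3 - 48*m^2 - 27*m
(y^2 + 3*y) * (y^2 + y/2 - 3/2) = y^4 + 7*y^3/2 - 9*y/2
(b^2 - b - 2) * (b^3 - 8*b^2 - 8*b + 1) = b^5 - 9*b^4 - 2*b^3 + 25*b^2 + 15*b - 2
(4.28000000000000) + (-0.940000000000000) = 3.34000000000000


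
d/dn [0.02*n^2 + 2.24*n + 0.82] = 0.04*n + 2.24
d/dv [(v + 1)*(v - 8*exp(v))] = v - (v + 1)*(8*exp(v) - 1) - 8*exp(v)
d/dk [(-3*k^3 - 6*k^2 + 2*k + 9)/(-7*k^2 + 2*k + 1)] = (21*k^4 - 12*k^3 - 7*k^2 + 114*k - 16)/(49*k^4 - 28*k^3 - 10*k^2 + 4*k + 1)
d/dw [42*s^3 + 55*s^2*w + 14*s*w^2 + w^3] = 55*s^2 + 28*s*w + 3*w^2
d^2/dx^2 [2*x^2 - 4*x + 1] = 4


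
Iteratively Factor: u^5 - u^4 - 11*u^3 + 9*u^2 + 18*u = (u - 2)*(u^4 + u^3 - 9*u^2 - 9*u) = (u - 2)*(u + 1)*(u^3 - 9*u) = (u - 3)*(u - 2)*(u + 1)*(u^2 + 3*u) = (u - 3)*(u - 2)*(u + 1)*(u + 3)*(u)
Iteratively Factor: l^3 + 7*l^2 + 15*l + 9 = (l + 3)*(l^2 + 4*l + 3) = (l + 3)^2*(l + 1)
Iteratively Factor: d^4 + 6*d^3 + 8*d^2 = (d)*(d^3 + 6*d^2 + 8*d) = d*(d + 4)*(d^2 + 2*d) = d*(d + 2)*(d + 4)*(d)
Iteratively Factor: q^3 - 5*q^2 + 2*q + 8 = (q - 2)*(q^2 - 3*q - 4) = (q - 4)*(q - 2)*(q + 1)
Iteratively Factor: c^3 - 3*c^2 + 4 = (c - 2)*(c^2 - c - 2) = (c - 2)*(c + 1)*(c - 2)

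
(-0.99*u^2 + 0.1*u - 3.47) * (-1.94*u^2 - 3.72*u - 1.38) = 1.9206*u^4 + 3.4888*u^3 + 7.726*u^2 + 12.7704*u + 4.7886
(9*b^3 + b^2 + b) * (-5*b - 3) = -45*b^4 - 32*b^3 - 8*b^2 - 3*b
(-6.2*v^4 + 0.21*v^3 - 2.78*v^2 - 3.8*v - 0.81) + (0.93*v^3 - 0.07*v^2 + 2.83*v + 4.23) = -6.2*v^4 + 1.14*v^3 - 2.85*v^2 - 0.97*v + 3.42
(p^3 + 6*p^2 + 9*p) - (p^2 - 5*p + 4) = p^3 + 5*p^2 + 14*p - 4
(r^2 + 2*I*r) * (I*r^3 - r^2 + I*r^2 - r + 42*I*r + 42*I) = I*r^5 - 3*r^4 + I*r^4 - 3*r^3 + 40*I*r^3 - 84*r^2 + 40*I*r^2 - 84*r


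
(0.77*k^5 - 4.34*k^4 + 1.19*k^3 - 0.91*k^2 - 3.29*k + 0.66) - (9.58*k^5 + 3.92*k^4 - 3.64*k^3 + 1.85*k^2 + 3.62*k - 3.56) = -8.81*k^5 - 8.26*k^4 + 4.83*k^3 - 2.76*k^2 - 6.91*k + 4.22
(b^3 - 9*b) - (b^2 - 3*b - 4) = b^3 - b^2 - 6*b + 4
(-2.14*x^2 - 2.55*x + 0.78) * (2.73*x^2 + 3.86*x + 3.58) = -5.8422*x^4 - 15.2219*x^3 - 15.3748*x^2 - 6.1182*x + 2.7924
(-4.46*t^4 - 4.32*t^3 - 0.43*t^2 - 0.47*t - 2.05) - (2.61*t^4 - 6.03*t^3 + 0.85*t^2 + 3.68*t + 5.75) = -7.07*t^4 + 1.71*t^3 - 1.28*t^2 - 4.15*t - 7.8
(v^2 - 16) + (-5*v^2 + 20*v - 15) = -4*v^2 + 20*v - 31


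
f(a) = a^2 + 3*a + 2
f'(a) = 2*a + 3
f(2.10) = 12.71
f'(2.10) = 7.20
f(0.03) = 2.09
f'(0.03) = 3.06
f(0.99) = 5.95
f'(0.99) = 4.98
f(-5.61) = 16.64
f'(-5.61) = -8.22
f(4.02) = 30.22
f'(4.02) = 11.04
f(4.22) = 32.47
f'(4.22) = 11.44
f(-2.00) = 0.00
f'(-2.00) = -1.00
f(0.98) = 5.90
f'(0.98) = 4.96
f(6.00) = 56.00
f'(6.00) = 15.00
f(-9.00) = 56.00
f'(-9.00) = -15.00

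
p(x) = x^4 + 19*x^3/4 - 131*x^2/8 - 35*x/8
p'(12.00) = 8566.62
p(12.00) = 26533.50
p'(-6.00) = -158.88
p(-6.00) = -293.25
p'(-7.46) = -627.67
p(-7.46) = 246.43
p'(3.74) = 281.72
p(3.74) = 198.73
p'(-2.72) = 109.64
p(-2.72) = -150.10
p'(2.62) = 79.58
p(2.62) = 8.68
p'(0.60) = -18.03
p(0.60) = -7.36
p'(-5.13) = -1.37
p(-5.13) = -357.19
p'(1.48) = -8.66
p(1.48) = -22.15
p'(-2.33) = 98.70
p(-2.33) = -109.32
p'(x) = 4*x^3 + 57*x^2/4 - 131*x/4 - 35/8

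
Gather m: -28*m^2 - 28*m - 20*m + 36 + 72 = -28*m^2 - 48*m + 108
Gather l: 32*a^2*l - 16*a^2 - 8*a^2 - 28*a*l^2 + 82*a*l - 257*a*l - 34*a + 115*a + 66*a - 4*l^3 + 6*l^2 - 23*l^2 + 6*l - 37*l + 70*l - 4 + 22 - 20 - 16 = -24*a^2 + 147*a - 4*l^3 + l^2*(-28*a - 17) + l*(32*a^2 - 175*a + 39) - 18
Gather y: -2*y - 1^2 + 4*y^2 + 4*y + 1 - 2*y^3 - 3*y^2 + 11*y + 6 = -2*y^3 + y^2 + 13*y + 6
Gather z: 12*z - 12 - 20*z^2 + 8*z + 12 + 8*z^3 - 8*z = 8*z^3 - 20*z^2 + 12*z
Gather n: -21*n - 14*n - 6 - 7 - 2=-35*n - 15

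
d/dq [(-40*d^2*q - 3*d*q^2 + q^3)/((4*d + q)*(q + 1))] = (q*(4*d + q)*(40*d^2 + 3*d*q - q^2) + q*(q + 1)*(40*d^2 + 3*d*q - q^2) + (4*d + q)*(q + 1)*(-40*d^2 - 6*d*q + 3*q^2))/((4*d + q)^2*(q + 1)^2)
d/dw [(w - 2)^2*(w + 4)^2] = 4*(w - 2)*(w + 1)*(w + 4)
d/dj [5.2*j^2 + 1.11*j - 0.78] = 10.4*j + 1.11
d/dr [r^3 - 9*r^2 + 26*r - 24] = 3*r^2 - 18*r + 26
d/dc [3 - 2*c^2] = -4*c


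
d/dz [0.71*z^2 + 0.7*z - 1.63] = 1.42*z + 0.7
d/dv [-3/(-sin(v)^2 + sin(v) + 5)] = 3*(1 - 2*sin(v))*cos(v)/(sin(v) + cos(v)^2 + 4)^2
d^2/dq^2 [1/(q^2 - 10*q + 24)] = 2*(-q^2 + 10*q + 4*(q - 5)^2 - 24)/(q^2 - 10*q + 24)^3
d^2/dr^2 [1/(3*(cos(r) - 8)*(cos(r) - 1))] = (-4*sin(r)^4 + 51*sin(r)^2 - 423*cos(r)/4 + 27*cos(3*r)/4 + 99)/(3*(cos(r) - 8)^3*(cos(r) - 1)^3)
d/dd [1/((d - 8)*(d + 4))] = 2*(2 - d)/(d^4 - 8*d^3 - 48*d^2 + 256*d + 1024)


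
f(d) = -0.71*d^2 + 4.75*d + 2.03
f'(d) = 4.75 - 1.42*d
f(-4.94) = -38.76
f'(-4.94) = 11.76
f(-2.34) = -12.97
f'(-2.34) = 8.07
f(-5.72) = -48.37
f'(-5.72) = 12.87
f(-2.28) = -12.49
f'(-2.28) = 7.99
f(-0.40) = 0.02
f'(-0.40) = 5.32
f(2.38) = 9.31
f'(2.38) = 1.37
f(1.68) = 8.01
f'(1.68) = 2.36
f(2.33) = 9.24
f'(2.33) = 1.44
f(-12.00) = -157.21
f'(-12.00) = 21.79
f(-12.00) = -157.21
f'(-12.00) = 21.79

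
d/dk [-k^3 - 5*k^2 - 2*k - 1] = -3*k^2 - 10*k - 2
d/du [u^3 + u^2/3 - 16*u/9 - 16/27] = 3*u^2 + 2*u/3 - 16/9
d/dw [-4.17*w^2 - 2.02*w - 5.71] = -8.34*w - 2.02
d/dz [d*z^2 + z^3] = z*(2*d + 3*z)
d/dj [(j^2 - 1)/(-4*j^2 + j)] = (j^2 - 8*j + 1)/(j^2*(16*j^2 - 8*j + 1))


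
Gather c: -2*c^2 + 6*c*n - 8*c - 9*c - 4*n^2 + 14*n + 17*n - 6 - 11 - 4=-2*c^2 + c*(6*n - 17) - 4*n^2 + 31*n - 21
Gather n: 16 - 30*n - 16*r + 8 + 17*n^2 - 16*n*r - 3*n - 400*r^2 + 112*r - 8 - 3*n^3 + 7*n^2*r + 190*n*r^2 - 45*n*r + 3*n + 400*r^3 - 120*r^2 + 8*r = -3*n^3 + n^2*(7*r + 17) + n*(190*r^2 - 61*r - 30) + 400*r^3 - 520*r^2 + 104*r + 16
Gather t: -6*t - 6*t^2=-6*t^2 - 6*t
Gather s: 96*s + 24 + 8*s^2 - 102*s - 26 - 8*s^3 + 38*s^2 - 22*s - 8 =-8*s^3 + 46*s^2 - 28*s - 10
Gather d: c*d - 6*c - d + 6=-6*c + d*(c - 1) + 6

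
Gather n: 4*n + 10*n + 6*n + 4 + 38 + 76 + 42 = 20*n + 160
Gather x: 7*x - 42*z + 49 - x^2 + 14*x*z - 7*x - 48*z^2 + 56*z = -x^2 + 14*x*z - 48*z^2 + 14*z + 49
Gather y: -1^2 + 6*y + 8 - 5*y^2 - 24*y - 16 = -5*y^2 - 18*y - 9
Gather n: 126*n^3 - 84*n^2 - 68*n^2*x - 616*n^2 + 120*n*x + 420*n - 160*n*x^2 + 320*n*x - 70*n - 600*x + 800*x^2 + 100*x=126*n^3 + n^2*(-68*x - 700) + n*(-160*x^2 + 440*x + 350) + 800*x^2 - 500*x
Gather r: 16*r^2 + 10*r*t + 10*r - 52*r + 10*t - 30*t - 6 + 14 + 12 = 16*r^2 + r*(10*t - 42) - 20*t + 20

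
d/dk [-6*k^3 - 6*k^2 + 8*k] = -18*k^2 - 12*k + 8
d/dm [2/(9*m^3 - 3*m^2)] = 2*(2 - 9*m)/(3*m^3*(3*m - 1)^2)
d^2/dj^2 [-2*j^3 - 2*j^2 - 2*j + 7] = -12*j - 4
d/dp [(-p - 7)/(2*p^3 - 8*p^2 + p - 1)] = (-2*p^3 + 8*p^2 - p + (p + 7)*(6*p^2 - 16*p + 1) + 1)/(2*p^3 - 8*p^2 + p - 1)^2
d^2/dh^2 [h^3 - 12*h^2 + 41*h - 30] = 6*h - 24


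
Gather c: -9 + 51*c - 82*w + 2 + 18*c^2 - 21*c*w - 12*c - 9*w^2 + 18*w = 18*c^2 + c*(39 - 21*w) - 9*w^2 - 64*w - 7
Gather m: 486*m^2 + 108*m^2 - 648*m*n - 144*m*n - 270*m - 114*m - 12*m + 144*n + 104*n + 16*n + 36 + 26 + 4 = 594*m^2 + m*(-792*n - 396) + 264*n + 66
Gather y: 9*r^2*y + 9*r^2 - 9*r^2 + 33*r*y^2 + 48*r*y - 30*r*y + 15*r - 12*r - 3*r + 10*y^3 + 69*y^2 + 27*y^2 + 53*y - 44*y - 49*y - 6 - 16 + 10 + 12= 10*y^3 + y^2*(33*r + 96) + y*(9*r^2 + 18*r - 40)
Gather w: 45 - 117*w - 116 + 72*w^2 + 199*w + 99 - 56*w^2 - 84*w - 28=16*w^2 - 2*w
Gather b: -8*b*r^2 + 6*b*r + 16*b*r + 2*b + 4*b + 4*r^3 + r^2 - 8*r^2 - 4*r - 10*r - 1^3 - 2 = b*(-8*r^2 + 22*r + 6) + 4*r^3 - 7*r^2 - 14*r - 3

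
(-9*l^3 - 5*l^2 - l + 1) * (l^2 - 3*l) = -9*l^5 + 22*l^4 + 14*l^3 + 4*l^2 - 3*l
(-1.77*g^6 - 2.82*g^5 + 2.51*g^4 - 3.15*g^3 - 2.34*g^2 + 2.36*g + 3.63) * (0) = 0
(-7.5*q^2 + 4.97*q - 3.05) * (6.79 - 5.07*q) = 38.025*q^3 - 76.1229*q^2 + 49.2098*q - 20.7095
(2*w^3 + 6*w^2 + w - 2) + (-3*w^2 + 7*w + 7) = 2*w^3 + 3*w^2 + 8*w + 5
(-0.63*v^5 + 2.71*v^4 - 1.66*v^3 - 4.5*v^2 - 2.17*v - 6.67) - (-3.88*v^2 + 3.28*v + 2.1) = -0.63*v^5 + 2.71*v^4 - 1.66*v^3 - 0.62*v^2 - 5.45*v - 8.77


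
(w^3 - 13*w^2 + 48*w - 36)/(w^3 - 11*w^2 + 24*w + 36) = (w - 1)/(w + 1)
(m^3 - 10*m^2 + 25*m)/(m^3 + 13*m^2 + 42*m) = (m^2 - 10*m + 25)/(m^2 + 13*m + 42)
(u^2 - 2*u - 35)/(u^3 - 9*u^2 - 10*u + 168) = (u + 5)/(u^2 - 2*u - 24)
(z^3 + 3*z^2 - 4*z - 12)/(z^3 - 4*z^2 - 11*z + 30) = (z + 2)/(z - 5)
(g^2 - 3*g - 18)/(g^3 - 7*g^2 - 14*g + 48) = (g - 6)/(g^2 - 10*g + 16)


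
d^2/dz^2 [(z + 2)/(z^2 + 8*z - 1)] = 2*(4*(z + 2)*(z + 4)^2 - (3*z + 10)*(z^2 + 8*z - 1))/(z^2 + 8*z - 1)^3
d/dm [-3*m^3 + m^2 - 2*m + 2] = -9*m^2 + 2*m - 2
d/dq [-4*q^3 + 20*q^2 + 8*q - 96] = -12*q^2 + 40*q + 8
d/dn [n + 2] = 1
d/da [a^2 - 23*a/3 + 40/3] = 2*a - 23/3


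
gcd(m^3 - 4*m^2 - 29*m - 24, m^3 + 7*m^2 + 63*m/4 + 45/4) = m + 3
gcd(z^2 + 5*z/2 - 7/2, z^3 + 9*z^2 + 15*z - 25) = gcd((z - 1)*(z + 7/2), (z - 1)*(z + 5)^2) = z - 1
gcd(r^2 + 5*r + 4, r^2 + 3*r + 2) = r + 1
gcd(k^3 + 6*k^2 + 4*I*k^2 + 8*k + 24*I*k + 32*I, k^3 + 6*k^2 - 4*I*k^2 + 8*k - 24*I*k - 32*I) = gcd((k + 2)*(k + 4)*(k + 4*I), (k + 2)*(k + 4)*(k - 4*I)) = k^2 + 6*k + 8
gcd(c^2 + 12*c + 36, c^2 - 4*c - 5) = 1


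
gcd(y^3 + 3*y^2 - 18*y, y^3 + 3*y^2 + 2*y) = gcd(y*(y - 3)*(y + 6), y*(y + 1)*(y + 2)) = y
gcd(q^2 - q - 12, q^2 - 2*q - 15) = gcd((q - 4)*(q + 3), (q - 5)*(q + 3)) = q + 3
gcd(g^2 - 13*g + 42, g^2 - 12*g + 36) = g - 6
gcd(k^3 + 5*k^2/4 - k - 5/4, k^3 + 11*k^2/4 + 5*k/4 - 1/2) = k + 1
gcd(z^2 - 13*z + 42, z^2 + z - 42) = z - 6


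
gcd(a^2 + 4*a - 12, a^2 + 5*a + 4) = 1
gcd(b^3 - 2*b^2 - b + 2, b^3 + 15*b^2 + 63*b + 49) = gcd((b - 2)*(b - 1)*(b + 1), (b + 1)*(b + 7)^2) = b + 1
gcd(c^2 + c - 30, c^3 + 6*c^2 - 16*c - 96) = c + 6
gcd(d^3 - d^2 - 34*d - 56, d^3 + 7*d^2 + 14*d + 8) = d^2 + 6*d + 8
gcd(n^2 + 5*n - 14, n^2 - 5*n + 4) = 1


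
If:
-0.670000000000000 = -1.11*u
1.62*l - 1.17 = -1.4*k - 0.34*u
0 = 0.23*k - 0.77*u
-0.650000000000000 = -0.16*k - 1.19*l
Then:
No Solution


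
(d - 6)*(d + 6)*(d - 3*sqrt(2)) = d^3 - 3*sqrt(2)*d^2 - 36*d + 108*sqrt(2)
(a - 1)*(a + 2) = a^2 + a - 2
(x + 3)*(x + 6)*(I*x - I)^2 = -x^4 - 7*x^3 - x^2 + 27*x - 18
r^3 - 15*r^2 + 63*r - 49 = (r - 7)^2*(r - 1)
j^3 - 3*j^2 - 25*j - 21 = (j - 7)*(j + 1)*(j + 3)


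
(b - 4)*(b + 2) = b^2 - 2*b - 8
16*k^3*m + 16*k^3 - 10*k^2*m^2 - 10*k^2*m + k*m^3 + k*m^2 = (-8*k + m)*(-2*k + m)*(k*m + k)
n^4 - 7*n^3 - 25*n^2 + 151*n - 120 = (n - 8)*(n - 3)*(n - 1)*(n + 5)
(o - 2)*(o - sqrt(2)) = o^2 - 2*o - sqrt(2)*o + 2*sqrt(2)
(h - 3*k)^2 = h^2 - 6*h*k + 9*k^2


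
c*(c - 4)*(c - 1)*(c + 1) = c^4 - 4*c^3 - c^2 + 4*c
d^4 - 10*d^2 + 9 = (d - 3)*(d - 1)*(d + 1)*(d + 3)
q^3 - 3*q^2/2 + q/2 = q*(q - 1)*(q - 1/2)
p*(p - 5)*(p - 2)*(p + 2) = p^4 - 5*p^3 - 4*p^2 + 20*p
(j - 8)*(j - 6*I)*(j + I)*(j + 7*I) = j^4 - 8*j^3 + 2*I*j^3 + 41*j^2 - 16*I*j^2 - 328*j + 42*I*j - 336*I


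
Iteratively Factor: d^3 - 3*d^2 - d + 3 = (d + 1)*(d^2 - 4*d + 3) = (d - 1)*(d + 1)*(d - 3)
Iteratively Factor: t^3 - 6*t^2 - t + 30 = (t - 5)*(t^2 - t - 6) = (t - 5)*(t - 3)*(t + 2)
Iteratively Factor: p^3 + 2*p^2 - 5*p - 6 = (p - 2)*(p^2 + 4*p + 3) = (p - 2)*(p + 1)*(p + 3)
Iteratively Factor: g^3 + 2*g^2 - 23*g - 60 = (g - 5)*(g^2 + 7*g + 12) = (g - 5)*(g + 4)*(g + 3)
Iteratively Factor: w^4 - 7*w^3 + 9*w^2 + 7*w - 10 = (w - 1)*(w^3 - 6*w^2 + 3*w + 10) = (w - 1)*(w + 1)*(w^2 - 7*w + 10) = (w - 2)*(w - 1)*(w + 1)*(w - 5)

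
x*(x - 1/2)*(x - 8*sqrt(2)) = x^3 - 8*sqrt(2)*x^2 - x^2/2 + 4*sqrt(2)*x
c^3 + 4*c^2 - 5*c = c*(c - 1)*(c + 5)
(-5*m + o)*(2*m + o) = -10*m^2 - 3*m*o + o^2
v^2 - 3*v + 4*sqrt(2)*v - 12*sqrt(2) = (v - 3)*(v + 4*sqrt(2))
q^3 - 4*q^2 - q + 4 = (q - 4)*(q - 1)*(q + 1)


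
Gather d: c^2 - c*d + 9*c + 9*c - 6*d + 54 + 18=c^2 + 18*c + d*(-c - 6) + 72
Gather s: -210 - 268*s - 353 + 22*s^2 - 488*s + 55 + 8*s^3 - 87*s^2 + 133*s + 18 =8*s^3 - 65*s^2 - 623*s - 490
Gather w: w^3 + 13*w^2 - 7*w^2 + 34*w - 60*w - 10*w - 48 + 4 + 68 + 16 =w^3 + 6*w^2 - 36*w + 40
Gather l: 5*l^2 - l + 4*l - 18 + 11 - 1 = 5*l^2 + 3*l - 8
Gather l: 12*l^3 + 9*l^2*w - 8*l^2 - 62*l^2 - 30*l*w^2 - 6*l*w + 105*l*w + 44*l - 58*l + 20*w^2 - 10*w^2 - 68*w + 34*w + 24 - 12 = 12*l^3 + l^2*(9*w - 70) + l*(-30*w^2 + 99*w - 14) + 10*w^2 - 34*w + 12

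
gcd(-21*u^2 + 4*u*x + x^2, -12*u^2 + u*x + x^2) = -3*u + x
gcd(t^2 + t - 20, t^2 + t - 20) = t^2 + t - 20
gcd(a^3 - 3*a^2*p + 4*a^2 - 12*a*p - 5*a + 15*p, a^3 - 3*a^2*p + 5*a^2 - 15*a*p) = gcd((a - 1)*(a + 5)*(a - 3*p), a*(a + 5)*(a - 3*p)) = -a^2 + 3*a*p - 5*a + 15*p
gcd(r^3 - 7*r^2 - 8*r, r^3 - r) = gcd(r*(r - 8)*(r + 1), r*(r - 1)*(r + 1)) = r^2 + r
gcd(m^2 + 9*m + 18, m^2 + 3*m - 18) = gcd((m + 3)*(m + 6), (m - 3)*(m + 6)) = m + 6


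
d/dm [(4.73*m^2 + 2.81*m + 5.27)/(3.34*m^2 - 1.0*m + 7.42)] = (-14.1154*m^2 + 34.9896*m + 26.1202)/(11.1556*m^4 - 6.68*m^3 + 50.5656*m^2 - 14.84*m + 55.0564)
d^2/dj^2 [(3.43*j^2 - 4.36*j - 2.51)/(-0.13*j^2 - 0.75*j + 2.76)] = (5.55111512312578e-17*j^4 + 0.816218000000001*j^3 - 7.12959*j^2 + 10.854558*j - 29.58141)/(0.002197*j^6 + 0.038025*j^5 + 0.079443*j^4 - 1.192725*j^3 - 1.686636*j^2 + 17.1396*j - 21.024576)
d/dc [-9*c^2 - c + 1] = -18*c - 1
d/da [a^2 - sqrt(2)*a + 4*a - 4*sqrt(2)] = 2*a - sqrt(2) + 4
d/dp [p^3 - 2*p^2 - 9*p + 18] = 3*p^2 - 4*p - 9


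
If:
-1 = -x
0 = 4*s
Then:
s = 0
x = 1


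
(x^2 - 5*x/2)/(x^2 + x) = (x - 5/2)/(x + 1)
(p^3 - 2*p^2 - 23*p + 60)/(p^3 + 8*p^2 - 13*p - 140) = (p - 3)/(p + 7)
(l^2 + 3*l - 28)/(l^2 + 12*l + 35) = (l - 4)/(l + 5)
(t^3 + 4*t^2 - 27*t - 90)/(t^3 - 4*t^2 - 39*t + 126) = (t^2 - 2*t - 15)/(t^2 - 10*t + 21)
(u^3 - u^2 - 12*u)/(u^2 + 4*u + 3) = u*(u - 4)/(u + 1)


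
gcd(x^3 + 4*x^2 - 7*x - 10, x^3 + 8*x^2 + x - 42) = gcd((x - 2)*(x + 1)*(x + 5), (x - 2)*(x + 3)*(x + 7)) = x - 2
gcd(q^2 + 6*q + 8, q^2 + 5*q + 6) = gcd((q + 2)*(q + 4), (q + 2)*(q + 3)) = q + 2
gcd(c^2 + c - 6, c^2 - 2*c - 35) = 1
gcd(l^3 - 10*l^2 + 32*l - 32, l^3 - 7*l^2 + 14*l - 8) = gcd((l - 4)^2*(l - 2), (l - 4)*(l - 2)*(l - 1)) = l^2 - 6*l + 8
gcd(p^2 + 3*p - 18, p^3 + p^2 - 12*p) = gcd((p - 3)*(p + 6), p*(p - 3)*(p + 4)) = p - 3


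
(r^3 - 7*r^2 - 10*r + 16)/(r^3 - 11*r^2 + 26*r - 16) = (r + 2)/(r - 2)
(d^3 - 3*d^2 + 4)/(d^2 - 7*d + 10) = (d^2 - d - 2)/(d - 5)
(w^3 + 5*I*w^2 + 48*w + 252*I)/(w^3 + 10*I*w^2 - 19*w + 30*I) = (w^2 - I*w + 42)/(w^2 + 4*I*w + 5)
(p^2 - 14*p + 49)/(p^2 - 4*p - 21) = (p - 7)/(p + 3)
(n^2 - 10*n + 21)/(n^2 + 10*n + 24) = (n^2 - 10*n + 21)/(n^2 + 10*n + 24)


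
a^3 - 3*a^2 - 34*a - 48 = (a - 8)*(a + 2)*(a + 3)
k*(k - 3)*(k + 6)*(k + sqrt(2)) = k^4 + sqrt(2)*k^3 + 3*k^3 - 18*k^2 + 3*sqrt(2)*k^2 - 18*sqrt(2)*k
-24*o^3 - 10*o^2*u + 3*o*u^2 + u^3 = (-3*o + u)*(2*o + u)*(4*o + u)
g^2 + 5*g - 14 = (g - 2)*(g + 7)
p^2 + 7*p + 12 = (p + 3)*(p + 4)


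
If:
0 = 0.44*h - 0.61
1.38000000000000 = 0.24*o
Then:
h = 1.39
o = 5.75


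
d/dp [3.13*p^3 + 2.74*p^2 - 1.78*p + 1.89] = 9.39*p^2 + 5.48*p - 1.78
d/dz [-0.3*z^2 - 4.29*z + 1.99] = -0.6*z - 4.29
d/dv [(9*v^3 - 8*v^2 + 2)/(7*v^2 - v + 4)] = (63*v^4 - 18*v^3 + 116*v^2 - 92*v + 2)/(49*v^4 - 14*v^3 + 57*v^2 - 8*v + 16)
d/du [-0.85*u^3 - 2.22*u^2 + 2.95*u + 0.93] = -2.55*u^2 - 4.44*u + 2.95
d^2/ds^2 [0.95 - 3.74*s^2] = -7.48000000000000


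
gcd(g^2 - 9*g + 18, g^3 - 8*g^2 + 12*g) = g - 6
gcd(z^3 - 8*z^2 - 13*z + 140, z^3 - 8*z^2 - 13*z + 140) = z^3 - 8*z^2 - 13*z + 140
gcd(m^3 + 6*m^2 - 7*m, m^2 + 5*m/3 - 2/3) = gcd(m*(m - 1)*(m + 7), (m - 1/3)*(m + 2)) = 1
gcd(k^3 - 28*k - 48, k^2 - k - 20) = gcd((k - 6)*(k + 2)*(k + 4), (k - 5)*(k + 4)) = k + 4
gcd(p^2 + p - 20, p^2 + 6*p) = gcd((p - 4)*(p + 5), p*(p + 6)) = 1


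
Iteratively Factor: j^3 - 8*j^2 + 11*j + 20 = (j + 1)*(j^2 - 9*j + 20) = (j - 5)*(j + 1)*(j - 4)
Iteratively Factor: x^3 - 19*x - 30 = (x + 3)*(x^2 - 3*x - 10) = (x - 5)*(x + 3)*(x + 2)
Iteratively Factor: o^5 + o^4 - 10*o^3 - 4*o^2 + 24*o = (o - 2)*(o^4 + 3*o^3 - 4*o^2 - 12*o) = (o - 2)^2*(o^3 + 5*o^2 + 6*o) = o*(o - 2)^2*(o^2 + 5*o + 6) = o*(o - 2)^2*(o + 3)*(o + 2)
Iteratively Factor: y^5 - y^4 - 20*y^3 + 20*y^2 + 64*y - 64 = (y - 1)*(y^4 - 20*y^2 + 64) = (y - 2)*(y - 1)*(y^3 + 2*y^2 - 16*y - 32) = (y - 2)*(y - 1)*(y + 4)*(y^2 - 2*y - 8) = (y - 4)*(y - 2)*(y - 1)*(y + 4)*(y + 2)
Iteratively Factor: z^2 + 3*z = (z + 3)*(z)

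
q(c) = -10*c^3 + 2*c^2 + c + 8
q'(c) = -30*c^2 + 4*c + 1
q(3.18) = -290.17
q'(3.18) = -289.65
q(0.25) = 8.22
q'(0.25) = 0.12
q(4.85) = -1080.95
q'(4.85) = -685.28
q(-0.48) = 9.09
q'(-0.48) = -7.83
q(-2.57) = 188.39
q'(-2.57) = -207.43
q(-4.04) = 696.00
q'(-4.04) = -504.81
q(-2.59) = 192.57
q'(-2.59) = -210.60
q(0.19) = 8.19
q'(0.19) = 0.68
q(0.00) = 8.00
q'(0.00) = 1.00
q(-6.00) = 2234.00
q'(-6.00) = -1103.00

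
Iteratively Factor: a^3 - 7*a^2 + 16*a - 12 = (a - 2)*(a^2 - 5*a + 6) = (a - 2)^2*(a - 3)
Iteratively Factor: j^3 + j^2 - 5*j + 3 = (j + 3)*(j^2 - 2*j + 1) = (j - 1)*(j + 3)*(j - 1)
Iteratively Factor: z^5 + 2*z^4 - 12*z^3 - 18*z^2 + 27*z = (z + 3)*(z^4 - z^3 - 9*z^2 + 9*z) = (z + 3)^2*(z^3 - 4*z^2 + 3*z) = (z - 1)*(z + 3)^2*(z^2 - 3*z) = z*(z - 1)*(z + 3)^2*(z - 3)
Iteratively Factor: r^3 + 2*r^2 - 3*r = (r + 3)*(r^2 - r) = (r - 1)*(r + 3)*(r)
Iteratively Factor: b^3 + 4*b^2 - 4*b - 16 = (b + 4)*(b^2 - 4) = (b + 2)*(b + 4)*(b - 2)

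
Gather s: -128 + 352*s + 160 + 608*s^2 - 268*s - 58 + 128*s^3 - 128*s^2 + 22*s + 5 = 128*s^3 + 480*s^2 + 106*s - 21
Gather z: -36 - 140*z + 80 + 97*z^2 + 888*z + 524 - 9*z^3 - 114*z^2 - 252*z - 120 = -9*z^3 - 17*z^2 + 496*z + 448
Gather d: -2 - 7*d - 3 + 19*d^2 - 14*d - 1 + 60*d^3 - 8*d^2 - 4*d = 60*d^3 + 11*d^2 - 25*d - 6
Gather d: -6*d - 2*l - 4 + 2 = -6*d - 2*l - 2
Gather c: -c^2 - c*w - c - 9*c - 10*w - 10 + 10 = -c^2 + c*(-w - 10) - 10*w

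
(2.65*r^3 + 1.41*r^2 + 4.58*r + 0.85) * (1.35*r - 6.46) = 3.5775*r^4 - 15.2155*r^3 - 2.9256*r^2 - 28.4393*r - 5.491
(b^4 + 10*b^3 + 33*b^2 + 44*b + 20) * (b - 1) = b^5 + 9*b^4 + 23*b^3 + 11*b^2 - 24*b - 20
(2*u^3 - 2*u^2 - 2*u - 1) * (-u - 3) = -2*u^4 - 4*u^3 + 8*u^2 + 7*u + 3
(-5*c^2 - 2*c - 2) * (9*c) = -45*c^3 - 18*c^2 - 18*c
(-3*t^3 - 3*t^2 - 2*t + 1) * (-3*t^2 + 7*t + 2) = 9*t^5 - 12*t^4 - 21*t^3 - 23*t^2 + 3*t + 2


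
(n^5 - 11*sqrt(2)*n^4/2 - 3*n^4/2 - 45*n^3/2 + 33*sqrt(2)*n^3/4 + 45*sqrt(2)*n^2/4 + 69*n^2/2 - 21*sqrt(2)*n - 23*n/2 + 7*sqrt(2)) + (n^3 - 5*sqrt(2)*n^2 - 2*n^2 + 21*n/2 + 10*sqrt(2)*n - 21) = n^5 - 11*sqrt(2)*n^4/2 - 3*n^4/2 - 43*n^3/2 + 33*sqrt(2)*n^3/4 + 25*sqrt(2)*n^2/4 + 65*n^2/2 - 11*sqrt(2)*n - n - 21 + 7*sqrt(2)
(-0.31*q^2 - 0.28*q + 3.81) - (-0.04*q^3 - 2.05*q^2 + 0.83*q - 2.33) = 0.04*q^3 + 1.74*q^2 - 1.11*q + 6.14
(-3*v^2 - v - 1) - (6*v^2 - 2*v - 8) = -9*v^2 + v + 7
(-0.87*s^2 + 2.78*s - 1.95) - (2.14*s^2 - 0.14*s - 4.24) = -3.01*s^2 + 2.92*s + 2.29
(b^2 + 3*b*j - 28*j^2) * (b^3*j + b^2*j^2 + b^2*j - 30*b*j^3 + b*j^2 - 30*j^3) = b^5*j + 4*b^4*j^2 + b^4*j - 55*b^3*j^3 + 4*b^3*j^2 - 118*b^2*j^4 - 55*b^2*j^3 + 840*b*j^5 - 118*b*j^4 + 840*j^5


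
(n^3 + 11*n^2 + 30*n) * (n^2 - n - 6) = n^5 + 10*n^4 + 13*n^3 - 96*n^2 - 180*n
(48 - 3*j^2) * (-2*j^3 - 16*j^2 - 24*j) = 6*j^5 + 48*j^4 - 24*j^3 - 768*j^2 - 1152*j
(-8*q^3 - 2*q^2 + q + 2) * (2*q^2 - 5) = -16*q^5 - 4*q^4 + 42*q^3 + 14*q^2 - 5*q - 10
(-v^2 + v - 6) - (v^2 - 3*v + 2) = -2*v^2 + 4*v - 8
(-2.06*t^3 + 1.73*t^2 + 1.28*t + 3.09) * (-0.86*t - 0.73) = 1.7716*t^4 + 0.016*t^3 - 2.3637*t^2 - 3.5918*t - 2.2557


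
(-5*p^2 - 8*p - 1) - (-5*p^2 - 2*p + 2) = -6*p - 3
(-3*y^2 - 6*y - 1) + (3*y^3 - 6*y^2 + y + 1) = 3*y^3 - 9*y^2 - 5*y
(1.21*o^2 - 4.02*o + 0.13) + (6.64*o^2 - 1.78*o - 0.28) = 7.85*o^2 - 5.8*o - 0.15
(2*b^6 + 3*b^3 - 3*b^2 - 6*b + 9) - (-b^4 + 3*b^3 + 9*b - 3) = 2*b^6 + b^4 - 3*b^2 - 15*b + 12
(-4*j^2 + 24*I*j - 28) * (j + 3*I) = -4*j^3 + 12*I*j^2 - 100*j - 84*I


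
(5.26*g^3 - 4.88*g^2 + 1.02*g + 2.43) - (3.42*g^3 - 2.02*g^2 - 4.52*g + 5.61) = 1.84*g^3 - 2.86*g^2 + 5.54*g - 3.18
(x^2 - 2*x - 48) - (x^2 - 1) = -2*x - 47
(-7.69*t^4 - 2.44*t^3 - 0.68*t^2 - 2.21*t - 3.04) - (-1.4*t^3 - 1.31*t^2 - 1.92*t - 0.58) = -7.69*t^4 - 1.04*t^3 + 0.63*t^2 - 0.29*t - 2.46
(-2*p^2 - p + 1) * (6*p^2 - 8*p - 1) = -12*p^4 + 10*p^3 + 16*p^2 - 7*p - 1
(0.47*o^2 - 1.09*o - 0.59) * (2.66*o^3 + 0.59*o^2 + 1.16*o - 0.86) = 1.2502*o^5 - 2.6221*o^4 - 1.6673*o^3 - 2.0167*o^2 + 0.253*o + 0.5074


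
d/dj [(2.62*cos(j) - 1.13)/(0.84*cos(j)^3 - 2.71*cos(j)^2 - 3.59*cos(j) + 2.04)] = (4.4016*cos(j)^3 - 9.9478*cos(j)^2 + 6.1246*cos(j) - 1.2881)*sin(j)/(0.7056*cos(j)^6 - 4.5528*cos(j)^5 + 1.3129*cos(j)^4 + 22.885*cos(j)^3 + 1.8313*cos(j)^2 - 14.6472*cos(j) + 4.1616)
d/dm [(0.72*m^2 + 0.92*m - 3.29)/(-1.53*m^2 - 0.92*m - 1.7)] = (0.7452*m^2 - 12.5154*m - 4.5908)/(2.3409*m^4 + 2.8152*m^3 + 6.0484*m^2 + 3.128*m + 2.89)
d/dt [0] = 0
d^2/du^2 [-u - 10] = 0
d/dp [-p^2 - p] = -2*p - 1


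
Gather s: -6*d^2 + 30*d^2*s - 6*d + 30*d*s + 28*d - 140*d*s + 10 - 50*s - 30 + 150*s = -6*d^2 + 22*d + s*(30*d^2 - 110*d + 100) - 20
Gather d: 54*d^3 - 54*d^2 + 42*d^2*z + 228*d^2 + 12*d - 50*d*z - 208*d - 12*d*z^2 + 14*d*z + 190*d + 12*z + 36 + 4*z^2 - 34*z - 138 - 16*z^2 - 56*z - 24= 54*d^3 + d^2*(42*z + 174) + d*(-12*z^2 - 36*z - 6) - 12*z^2 - 78*z - 126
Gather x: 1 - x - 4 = -x - 3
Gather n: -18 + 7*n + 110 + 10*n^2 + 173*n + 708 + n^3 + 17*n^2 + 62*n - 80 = n^3 + 27*n^2 + 242*n + 720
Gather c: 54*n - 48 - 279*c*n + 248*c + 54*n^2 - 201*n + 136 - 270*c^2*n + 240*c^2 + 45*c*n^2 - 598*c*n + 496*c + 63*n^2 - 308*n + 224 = c^2*(240 - 270*n) + c*(45*n^2 - 877*n + 744) + 117*n^2 - 455*n + 312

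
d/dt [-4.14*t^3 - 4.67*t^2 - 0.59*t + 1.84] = -12.42*t^2 - 9.34*t - 0.59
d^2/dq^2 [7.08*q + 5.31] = 0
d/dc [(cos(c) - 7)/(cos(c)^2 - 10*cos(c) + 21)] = sin(c)/(cos(c) - 3)^2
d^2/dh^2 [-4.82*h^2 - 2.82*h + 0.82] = -9.64000000000000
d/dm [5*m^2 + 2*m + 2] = 10*m + 2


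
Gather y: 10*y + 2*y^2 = 2*y^2 + 10*y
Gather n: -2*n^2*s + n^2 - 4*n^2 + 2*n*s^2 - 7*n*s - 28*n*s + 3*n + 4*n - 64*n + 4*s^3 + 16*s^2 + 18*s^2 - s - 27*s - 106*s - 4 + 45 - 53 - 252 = n^2*(-2*s - 3) + n*(2*s^2 - 35*s - 57) + 4*s^3 + 34*s^2 - 134*s - 264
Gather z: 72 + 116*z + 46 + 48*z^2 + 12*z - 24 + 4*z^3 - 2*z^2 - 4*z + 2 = 4*z^3 + 46*z^2 + 124*z + 96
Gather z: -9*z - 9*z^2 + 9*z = -9*z^2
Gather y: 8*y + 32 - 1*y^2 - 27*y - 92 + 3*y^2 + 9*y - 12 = 2*y^2 - 10*y - 72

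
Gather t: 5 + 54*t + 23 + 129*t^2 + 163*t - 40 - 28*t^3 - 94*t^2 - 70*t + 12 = -28*t^3 + 35*t^2 + 147*t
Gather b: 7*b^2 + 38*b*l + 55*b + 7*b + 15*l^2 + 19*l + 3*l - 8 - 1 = 7*b^2 + b*(38*l + 62) + 15*l^2 + 22*l - 9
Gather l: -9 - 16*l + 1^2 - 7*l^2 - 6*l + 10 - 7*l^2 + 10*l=-14*l^2 - 12*l + 2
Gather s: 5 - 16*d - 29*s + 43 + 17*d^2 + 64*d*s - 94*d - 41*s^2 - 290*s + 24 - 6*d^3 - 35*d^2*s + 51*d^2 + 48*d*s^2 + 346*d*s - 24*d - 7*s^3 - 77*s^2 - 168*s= -6*d^3 + 68*d^2 - 134*d - 7*s^3 + s^2*(48*d - 118) + s*(-35*d^2 + 410*d - 487) + 72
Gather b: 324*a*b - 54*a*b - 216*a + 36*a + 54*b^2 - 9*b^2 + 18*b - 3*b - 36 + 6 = -180*a + 45*b^2 + b*(270*a + 15) - 30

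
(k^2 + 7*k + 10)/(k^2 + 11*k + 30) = (k + 2)/(k + 6)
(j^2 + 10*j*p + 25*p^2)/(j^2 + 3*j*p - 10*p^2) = (-j - 5*p)/(-j + 2*p)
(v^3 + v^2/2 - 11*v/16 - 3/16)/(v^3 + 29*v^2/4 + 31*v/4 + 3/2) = (v - 3/4)/(v + 6)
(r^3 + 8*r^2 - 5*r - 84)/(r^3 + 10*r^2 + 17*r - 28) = (r - 3)/(r - 1)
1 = 1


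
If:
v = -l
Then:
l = -v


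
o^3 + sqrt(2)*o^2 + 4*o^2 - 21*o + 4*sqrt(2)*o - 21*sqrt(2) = (o - 3)*(o + 7)*(o + sqrt(2))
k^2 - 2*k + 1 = (k - 1)^2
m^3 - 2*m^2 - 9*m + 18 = (m - 3)*(m - 2)*(m + 3)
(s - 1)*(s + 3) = s^2 + 2*s - 3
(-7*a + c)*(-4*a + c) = 28*a^2 - 11*a*c + c^2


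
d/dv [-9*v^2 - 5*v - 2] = -18*v - 5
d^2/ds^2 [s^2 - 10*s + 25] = 2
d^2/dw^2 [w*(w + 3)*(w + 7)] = 6*w + 20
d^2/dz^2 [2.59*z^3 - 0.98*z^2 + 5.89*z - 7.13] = 15.54*z - 1.96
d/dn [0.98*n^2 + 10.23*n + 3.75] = 1.96*n + 10.23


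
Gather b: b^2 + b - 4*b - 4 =b^2 - 3*b - 4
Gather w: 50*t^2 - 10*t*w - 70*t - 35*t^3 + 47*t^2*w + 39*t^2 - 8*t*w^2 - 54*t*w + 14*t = -35*t^3 + 89*t^2 - 8*t*w^2 - 56*t + w*(47*t^2 - 64*t)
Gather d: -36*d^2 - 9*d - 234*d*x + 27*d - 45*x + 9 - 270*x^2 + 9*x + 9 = -36*d^2 + d*(18 - 234*x) - 270*x^2 - 36*x + 18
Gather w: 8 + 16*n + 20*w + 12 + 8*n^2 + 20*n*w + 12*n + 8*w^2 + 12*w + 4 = 8*n^2 + 28*n + 8*w^2 + w*(20*n + 32) + 24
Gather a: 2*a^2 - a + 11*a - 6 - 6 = 2*a^2 + 10*a - 12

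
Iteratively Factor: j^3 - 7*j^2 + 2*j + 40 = (j - 4)*(j^2 - 3*j - 10) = (j - 5)*(j - 4)*(j + 2)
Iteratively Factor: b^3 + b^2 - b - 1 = (b + 1)*(b^2 - 1) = (b + 1)^2*(b - 1)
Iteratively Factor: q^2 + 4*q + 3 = (q + 1)*(q + 3)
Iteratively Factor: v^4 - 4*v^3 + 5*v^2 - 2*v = (v)*(v^3 - 4*v^2 + 5*v - 2) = v*(v - 2)*(v^2 - 2*v + 1) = v*(v - 2)*(v - 1)*(v - 1)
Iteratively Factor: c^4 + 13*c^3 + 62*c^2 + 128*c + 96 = (c + 3)*(c^3 + 10*c^2 + 32*c + 32) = (c + 3)*(c + 4)*(c^2 + 6*c + 8) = (c + 3)*(c + 4)^2*(c + 2)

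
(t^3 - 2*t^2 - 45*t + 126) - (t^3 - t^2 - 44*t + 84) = -t^2 - t + 42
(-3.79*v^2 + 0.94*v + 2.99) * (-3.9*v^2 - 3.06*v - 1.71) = 14.781*v^4 + 7.9314*v^3 - 8.0565*v^2 - 10.7568*v - 5.1129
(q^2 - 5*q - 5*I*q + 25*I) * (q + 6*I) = q^3 - 5*q^2 + I*q^2 + 30*q - 5*I*q - 150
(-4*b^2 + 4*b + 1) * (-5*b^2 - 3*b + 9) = 20*b^4 - 8*b^3 - 53*b^2 + 33*b + 9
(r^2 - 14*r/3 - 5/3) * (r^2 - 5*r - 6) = r^4 - 29*r^3/3 + 47*r^2/3 + 109*r/3 + 10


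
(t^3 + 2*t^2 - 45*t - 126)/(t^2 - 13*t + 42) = (t^2 + 9*t + 18)/(t - 6)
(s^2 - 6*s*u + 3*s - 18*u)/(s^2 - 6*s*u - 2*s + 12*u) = (s + 3)/(s - 2)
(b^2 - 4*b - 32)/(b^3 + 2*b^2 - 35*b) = (b^2 - 4*b - 32)/(b*(b^2 + 2*b - 35))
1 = 1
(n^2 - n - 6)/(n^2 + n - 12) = (n + 2)/(n + 4)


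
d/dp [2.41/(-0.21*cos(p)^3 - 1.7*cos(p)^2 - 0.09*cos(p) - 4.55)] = (1.5183*sin(p)^2 - 8.194*cos(p) - 1.7352)*sin(p)/(0.21*cos(p)^3 + 1.7*cos(p)^2 + 0.09*cos(p) + 4.55)^2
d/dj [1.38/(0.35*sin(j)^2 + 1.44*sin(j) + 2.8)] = -(0.966*sin(j) + 1.9872)*cos(j)/(0.35*sin(j)^2 + 1.44*sin(j) + 2.8)^2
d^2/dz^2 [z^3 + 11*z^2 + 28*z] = 6*z + 22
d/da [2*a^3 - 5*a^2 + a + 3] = 6*a^2 - 10*a + 1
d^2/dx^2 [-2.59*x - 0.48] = 0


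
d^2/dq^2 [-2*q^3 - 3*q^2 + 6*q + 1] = -12*q - 6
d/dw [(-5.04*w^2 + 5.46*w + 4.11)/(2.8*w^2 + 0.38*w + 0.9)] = (-17.2032*w^2 - 32.088*w + 3.3522)/(7.84*w^4 + 2.128*w^3 + 5.1844*w^2 + 0.684*w + 0.81)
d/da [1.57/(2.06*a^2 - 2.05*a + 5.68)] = (3.2185 - 6.4684*a)/(2.06*a^2 - 2.05*a + 5.68)^2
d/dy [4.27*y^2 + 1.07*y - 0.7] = 8.54*y + 1.07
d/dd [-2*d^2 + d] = 1 - 4*d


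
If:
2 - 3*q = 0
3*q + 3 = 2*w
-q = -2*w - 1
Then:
No Solution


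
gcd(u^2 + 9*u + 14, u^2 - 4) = u + 2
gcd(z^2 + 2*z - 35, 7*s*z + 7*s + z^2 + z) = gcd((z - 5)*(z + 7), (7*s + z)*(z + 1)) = 1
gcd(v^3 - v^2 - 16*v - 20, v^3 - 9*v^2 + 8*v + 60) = v^2 - 3*v - 10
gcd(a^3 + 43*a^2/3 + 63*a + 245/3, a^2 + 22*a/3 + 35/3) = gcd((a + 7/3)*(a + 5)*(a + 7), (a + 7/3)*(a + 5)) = a^2 + 22*a/3 + 35/3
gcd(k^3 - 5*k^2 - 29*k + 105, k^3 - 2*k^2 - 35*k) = k^2 - 2*k - 35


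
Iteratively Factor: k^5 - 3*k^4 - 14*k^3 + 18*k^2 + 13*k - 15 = (k - 1)*(k^4 - 2*k^3 - 16*k^2 + 2*k + 15) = (k - 1)^2*(k^3 - k^2 - 17*k - 15) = (k - 1)^2*(k + 3)*(k^2 - 4*k - 5) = (k - 5)*(k - 1)^2*(k + 3)*(k + 1)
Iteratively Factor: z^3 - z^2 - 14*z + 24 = (z - 3)*(z^2 + 2*z - 8) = (z - 3)*(z + 4)*(z - 2)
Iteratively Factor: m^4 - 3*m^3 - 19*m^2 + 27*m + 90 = (m - 3)*(m^3 - 19*m - 30) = (m - 5)*(m - 3)*(m^2 + 5*m + 6) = (m - 5)*(m - 3)*(m + 3)*(m + 2)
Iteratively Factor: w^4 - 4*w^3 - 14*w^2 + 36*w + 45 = (w + 1)*(w^3 - 5*w^2 - 9*w + 45) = (w - 3)*(w + 1)*(w^2 - 2*w - 15) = (w - 5)*(w - 3)*(w + 1)*(w + 3)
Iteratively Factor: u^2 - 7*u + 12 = (u - 3)*(u - 4)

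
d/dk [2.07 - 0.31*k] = -0.310000000000000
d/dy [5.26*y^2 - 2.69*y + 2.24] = 10.52*y - 2.69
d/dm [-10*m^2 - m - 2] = -20*m - 1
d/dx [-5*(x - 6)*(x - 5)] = 55 - 10*x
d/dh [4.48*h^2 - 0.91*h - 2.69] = 8.96*h - 0.91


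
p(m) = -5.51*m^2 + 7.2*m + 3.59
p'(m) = 7.2 - 11.02*m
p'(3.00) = -25.86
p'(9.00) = -91.98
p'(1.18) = -5.80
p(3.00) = -24.40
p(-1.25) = -14.02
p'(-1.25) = 20.98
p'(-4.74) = 59.43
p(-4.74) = -154.33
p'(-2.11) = 30.45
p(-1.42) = -17.74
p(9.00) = -377.92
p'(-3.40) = 44.67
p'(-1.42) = 22.85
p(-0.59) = -2.58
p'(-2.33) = 32.88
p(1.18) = 4.41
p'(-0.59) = 13.70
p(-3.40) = -84.59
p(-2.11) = -36.13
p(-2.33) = -43.10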